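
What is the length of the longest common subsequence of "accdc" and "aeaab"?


LCS of "accdc" and "aeaab"
DP table:
           a    e    a    a    b
      0    0    0    0    0    0
  a   0    1    1    1    1    1
  c   0    1    1    1    1    1
  c   0    1    1    1    1    1
  d   0    1    1    1    1    1
  c   0    1    1    1    1    1
LCS length = dp[5][5] = 1

1


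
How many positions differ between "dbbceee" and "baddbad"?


Comparing "dbbceee" and "baddbad" position by position:
  Position 0: 'd' vs 'b' => DIFFER
  Position 1: 'b' vs 'a' => DIFFER
  Position 2: 'b' vs 'd' => DIFFER
  Position 3: 'c' vs 'd' => DIFFER
  Position 4: 'e' vs 'b' => DIFFER
  Position 5: 'e' vs 'a' => DIFFER
  Position 6: 'e' vs 'd' => DIFFER
Positions that differ: 7

7


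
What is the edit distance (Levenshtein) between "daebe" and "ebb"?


Computing edit distance: "daebe" -> "ebb"
DP table:
           e    b    b
      0    1    2    3
  d   1    1    2    3
  a   2    2    2    3
  e   3    2    3    3
  b   4    3    2    3
  e   5    4    3    3
Edit distance = dp[5][3] = 3

3


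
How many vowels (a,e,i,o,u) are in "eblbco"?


Input: eblbco
Checking each character:
  'e' at position 0: vowel (running total: 1)
  'b' at position 1: consonant
  'l' at position 2: consonant
  'b' at position 3: consonant
  'c' at position 4: consonant
  'o' at position 5: vowel (running total: 2)
Total vowels: 2

2


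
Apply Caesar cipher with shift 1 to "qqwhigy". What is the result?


Caesar cipher: shift "qqwhigy" by 1
  'q' (pos 16) + 1 = pos 17 = 'r'
  'q' (pos 16) + 1 = pos 17 = 'r'
  'w' (pos 22) + 1 = pos 23 = 'x'
  'h' (pos 7) + 1 = pos 8 = 'i'
  'i' (pos 8) + 1 = pos 9 = 'j'
  'g' (pos 6) + 1 = pos 7 = 'h'
  'y' (pos 24) + 1 = pos 25 = 'z'
Result: rrxijhz

rrxijhz


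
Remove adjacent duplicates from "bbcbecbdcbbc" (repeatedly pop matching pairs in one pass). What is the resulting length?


Input: bbcbecbdcbbc
Stack-based adjacent duplicate removal:
  Read 'b': push. Stack: b
  Read 'b': matches stack top 'b' => pop. Stack: (empty)
  Read 'c': push. Stack: c
  Read 'b': push. Stack: cb
  Read 'e': push. Stack: cbe
  Read 'c': push. Stack: cbec
  Read 'b': push. Stack: cbecb
  Read 'd': push. Stack: cbecbd
  Read 'c': push. Stack: cbecbdc
  Read 'b': push. Stack: cbecbdcb
  Read 'b': matches stack top 'b' => pop. Stack: cbecbdc
  Read 'c': matches stack top 'c' => pop. Stack: cbecbd
Final stack: "cbecbd" (length 6)

6


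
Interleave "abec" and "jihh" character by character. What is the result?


Interleaving "abec" and "jihh":
  Position 0: 'a' from first, 'j' from second => "aj"
  Position 1: 'b' from first, 'i' from second => "bi"
  Position 2: 'e' from first, 'h' from second => "eh"
  Position 3: 'c' from first, 'h' from second => "ch"
Result: ajbiehch

ajbiehch


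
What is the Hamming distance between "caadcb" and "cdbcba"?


Comparing "caadcb" and "cdbcba" position by position:
  Position 0: 'c' vs 'c' => same
  Position 1: 'a' vs 'd' => differ
  Position 2: 'a' vs 'b' => differ
  Position 3: 'd' vs 'c' => differ
  Position 4: 'c' vs 'b' => differ
  Position 5: 'b' vs 'a' => differ
Total differences (Hamming distance): 5

5


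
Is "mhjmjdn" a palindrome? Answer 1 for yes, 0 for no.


Input: mhjmjdn
Reversed: ndjmjhm
  Compare pos 0 ('m') with pos 6 ('n'): MISMATCH
  Compare pos 1 ('h') with pos 5 ('d'): MISMATCH
  Compare pos 2 ('j') with pos 4 ('j'): match
Result: not a palindrome

0


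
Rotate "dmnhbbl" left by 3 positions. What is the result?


Input: "dmnhbbl", rotate left by 3
First 3 characters: "dmn"
Remaining characters: "hbbl"
Concatenate remaining + first: "hbbl" + "dmn" = "hbbldmn"

hbbldmn


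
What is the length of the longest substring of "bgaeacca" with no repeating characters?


Input: "bgaeacca"
Sliding window (track last position of each char):
  Position 0 ('b'): window [0,0] length 1 -- new best
  Position 1 ('g'): window [0,1] length 2 -- new best
  Position 2 ('a'): window [0,2] length 3 -- new best
  Position 3 ('e'): window [0,3] length 4 -- new best
  Position 4 ('a'): repeat (last at 2), move window start to 3
  Position 4 ('a'): window [3,4] length 2
  Position 5 ('c'): window [3,5] length 3
  Position 6 ('c'): repeat (last at 5), move window start to 6
  Position 6 ('c'): window [6,6] length 1
  Position 7 ('a'): window [6,7] length 2
Longest substring with no repeats: "bgae" with length 4

4


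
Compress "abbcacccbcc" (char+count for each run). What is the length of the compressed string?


Input: abbcacccbcc
Runs:
  'a' x 1 => "a1"
  'b' x 2 => "b2"
  'c' x 1 => "c1"
  'a' x 1 => "a1"
  'c' x 3 => "c3"
  'b' x 1 => "b1"
  'c' x 2 => "c2"
Compressed: "a1b2c1a1c3b1c2"
Compressed length: 14

14


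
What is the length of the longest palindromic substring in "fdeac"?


Input: "fdeac"
Checking substrings for palindromes:
  No multi-char palindromic substrings found
Longest palindromic substring: "f" with length 1

1


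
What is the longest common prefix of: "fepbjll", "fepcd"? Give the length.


Words: fepbjll, fepcd
  Position 0: all 'f' => match
  Position 1: all 'e' => match
  Position 2: all 'p' => match
  Position 3: ('b', 'c') => mismatch, stop
LCP = "fep" (length 3)

3


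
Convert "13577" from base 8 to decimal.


Input: "13577" in base 8
Positional expansion:
  Digit '1' (value 1) x 8^4 = 4096
  Digit '3' (value 3) x 8^3 = 1536
  Digit '5' (value 5) x 8^2 = 320
  Digit '7' (value 7) x 8^1 = 56
  Digit '7' (value 7) x 8^0 = 7
Sum = 6015

6015


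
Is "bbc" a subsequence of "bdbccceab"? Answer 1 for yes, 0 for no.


Check if "bbc" is a subsequence of "bdbccceab"
Greedy scan:
  Position 0 ('b'): matches sub[0] = 'b'
  Position 1 ('d'): no match needed
  Position 2 ('b'): matches sub[1] = 'b'
  Position 3 ('c'): matches sub[2] = 'c'
  Position 4 ('c'): no match needed
  Position 5 ('c'): no match needed
  Position 6 ('e'): no match needed
  Position 7 ('a'): no match needed
  Position 8 ('b'): no match needed
All 3 characters matched => is a subsequence

1


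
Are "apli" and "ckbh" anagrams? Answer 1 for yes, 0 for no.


Strings: "apli", "ckbh"
Sorted first:  ailp
Sorted second: bchk
Differ at position 0: 'a' vs 'b' => not anagrams

0


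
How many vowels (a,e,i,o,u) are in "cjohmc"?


Input: cjohmc
Checking each character:
  'c' at position 0: consonant
  'j' at position 1: consonant
  'o' at position 2: vowel (running total: 1)
  'h' at position 3: consonant
  'm' at position 4: consonant
  'c' at position 5: consonant
Total vowels: 1

1


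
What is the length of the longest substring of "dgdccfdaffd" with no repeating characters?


Input: "dgdccfdaffd"
Sliding window (track last position of each char):
  Position 0 ('d'): window [0,0] length 1 -- new best
  Position 1 ('g'): window [0,1] length 2 -- new best
  Position 2 ('d'): repeat (last at 0), move window start to 1
  Position 2 ('d'): window [1,2] length 2
  Position 3 ('c'): window [1,3] length 3 -- new best
  Position 4 ('c'): repeat (last at 3), move window start to 4
  Position 4 ('c'): window [4,4] length 1
  Position 5 ('f'): window [4,5] length 2
  Position 6 ('d'): window [4,6] length 3
  Position 7 ('a'): window [4,7] length 4 -- new best
  Position 8 ('f'): repeat (last at 5), move window start to 6
  Position 8 ('f'): window [6,8] length 3
  Position 9 ('f'): repeat (last at 8), move window start to 9
  Position 9 ('f'): window [9,9] length 1
  Position 10 ('d'): window [9,10] length 2
Longest substring with no repeats: "cfda" with length 4

4


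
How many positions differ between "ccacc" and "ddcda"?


Comparing "ccacc" and "ddcda" position by position:
  Position 0: 'c' vs 'd' => DIFFER
  Position 1: 'c' vs 'd' => DIFFER
  Position 2: 'a' vs 'c' => DIFFER
  Position 3: 'c' vs 'd' => DIFFER
  Position 4: 'c' vs 'a' => DIFFER
Positions that differ: 5

5


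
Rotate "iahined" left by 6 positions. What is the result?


Input: "iahined", rotate left by 6
First 6 characters: "iahine"
Remaining characters: "d"
Concatenate remaining + first: "d" + "iahine" = "diahine"

diahine


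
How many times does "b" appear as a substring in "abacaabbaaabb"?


Searching for "b" in "abacaabbaaabb"
Scanning each position:
  Position 0: "a" => no
  Position 1: "b" => MATCH
  Position 2: "a" => no
  Position 3: "c" => no
  Position 4: "a" => no
  Position 5: "a" => no
  Position 6: "b" => MATCH
  Position 7: "b" => MATCH
  Position 8: "a" => no
  Position 9: "a" => no
  Position 10: "a" => no
  Position 11: "b" => MATCH
  Position 12: "b" => MATCH
Total occurrences: 5

5


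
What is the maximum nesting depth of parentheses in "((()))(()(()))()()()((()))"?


Input: "((()))(()(()))()()()((()))"
Tracking depth:
  Position 0 '(': depth becomes 1
  Position 1 '(': depth becomes 2
  Position 2 '(': depth becomes 3
  Position 3 ')': depth becomes 2
  Position 4 ')': depth becomes 1
  Position 5 ')': depth becomes 0
  Position 6 '(': depth becomes 1
  Position 7 '(': depth becomes 2
  Position 8 ')': depth becomes 1
  Position 9 '(': depth becomes 2
  Position 10 '(': depth becomes 3
  Position 11 ')': depth becomes 2
  Position 12 ')': depth becomes 1
  Position 13 ')': depth becomes 0
  Position 14 '(': depth becomes 1
  Position 15 ')': depth becomes 0
  Position 16 '(': depth becomes 1
  Position 17 ')': depth becomes 0
  Position 18 '(': depth becomes 1
  Position 19 ')': depth becomes 0
  Position 20 '(': depth becomes 1
  Position 21 '(': depth becomes 2
  Position 22 '(': depth becomes 3
  Position 23 ')': depth becomes 2
  Position 24 ')': depth becomes 1
  Position 25 ')': depth becomes 0
Maximum depth reached: 3

3


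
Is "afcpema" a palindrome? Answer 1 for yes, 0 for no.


Input: afcpema
Reversed: amepcfa
  Compare pos 0 ('a') with pos 6 ('a'): match
  Compare pos 1 ('f') with pos 5 ('m'): MISMATCH
  Compare pos 2 ('c') with pos 4 ('e'): MISMATCH
Result: not a palindrome

0


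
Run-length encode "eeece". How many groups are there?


Input: eeece
Scanning for consecutive runs:
  Group 1: 'e' x 3 (positions 0-2)
  Group 2: 'c' x 1 (positions 3-3)
  Group 3: 'e' x 1 (positions 4-4)
Total groups: 3

3


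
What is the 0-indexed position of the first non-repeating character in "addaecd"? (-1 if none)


Input: addaecd
Character frequencies:
  'a': 2
  'c': 1
  'd': 3
  'e': 1
Scanning left to right for freq == 1:
  Position 0 ('a'): freq=2, skip
  Position 1 ('d'): freq=3, skip
  Position 2 ('d'): freq=3, skip
  Position 3 ('a'): freq=2, skip
  Position 4 ('e'): unique! => answer = 4

4


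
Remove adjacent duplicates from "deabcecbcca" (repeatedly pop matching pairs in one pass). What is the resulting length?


Input: deabcecbcca
Stack-based adjacent duplicate removal:
  Read 'd': push. Stack: d
  Read 'e': push. Stack: de
  Read 'a': push. Stack: dea
  Read 'b': push. Stack: deab
  Read 'c': push. Stack: deabc
  Read 'e': push. Stack: deabce
  Read 'c': push. Stack: deabcec
  Read 'b': push. Stack: deabcecb
  Read 'c': push. Stack: deabcecbc
  Read 'c': matches stack top 'c' => pop. Stack: deabcecb
  Read 'a': push. Stack: deabcecba
Final stack: "deabcecba" (length 9)

9


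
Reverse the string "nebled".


Input: nebled
Reading characters right to left:
  Position 5: 'd'
  Position 4: 'e'
  Position 3: 'l'
  Position 2: 'b'
  Position 1: 'e'
  Position 0: 'n'
Reversed: delben

delben


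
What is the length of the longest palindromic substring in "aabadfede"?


Input: "aabadfede"
Checking substrings for palindromes:
  [1:4] "aba" (len 3) => palindrome
  [6:9] "ede" (len 3) => palindrome
  [0:2] "aa" (len 2) => palindrome
Longest palindromic substring: "aba" with length 3

3


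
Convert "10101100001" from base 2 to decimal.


Input: "10101100001" in base 2
Positional expansion:
  Digit '1' (value 1) x 2^10 = 1024
  Digit '0' (value 0) x 2^9 = 0
  Digit '1' (value 1) x 2^8 = 256
  Digit '0' (value 0) x 2^7 = 0
  Digit '1' (value 1) x 2^6 = 64
  Digit '1' (value 1) x 2^5 = 32
  Digit '0' (value 0) x 2^4 = 0
  Digit '0' (value 0) x 2^3 = 0
  Digit '0' (value 0) x 2^2 = 0
  Digit '0' (value 0) x 2^1 = 0
  Digit '1' (value 1) x 2^0 = 1
Sum = 1377

1377


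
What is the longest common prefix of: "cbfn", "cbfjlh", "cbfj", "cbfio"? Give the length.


Words: cbfn, cbfjlh, cbfj, cbfio
  Position 0: all 'c' => match
  Position 1: all 'b' => match
  Position 2: all 'f' => match
  Position 3: ('n', 'j', 'j', 'i') => mismatch, stop
LCP = "cbf" (length 3)

3


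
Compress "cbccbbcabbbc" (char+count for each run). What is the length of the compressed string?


Input: cbccbbcabbbc
Runs:
  'c' x 1 => "c1"
  'b' x 1 => "b1"
  'c' x 2 => "c2"
  'b' x 2 => "b2"
  'c' x 1 => "c1"
  'a' x 1 => "a1"
  'b' x 3 => "b3"
  'c' x 1 => "c1"
Compressed: "c1b1c2b2c1a1b3c1"
Compressed length: 16

16


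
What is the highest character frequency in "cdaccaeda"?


Input: cdaccaeda
Character counts:
  'a': 3
  'c': 3
  'd': 2
  'e': 1
Maximum frequency: 3

3


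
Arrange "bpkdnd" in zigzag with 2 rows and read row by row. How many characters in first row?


Zigzag "bpkdnd" into 2 rows:
Placing characters:
  'b' => row 0
  'p' => row 1
  'k' => row 0
  'd' => row 1
  'n' => row 0
  'd' => row 1
Rows:
  Row 0: "bkn"
  Row 1: "pdd"
First row length: 3

3


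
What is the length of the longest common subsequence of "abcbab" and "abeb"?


LCS of "abcbab" and "abeb"
DP table:
           a    b    e    b
      0    0    0    0    0
  a   0    1    1    1    1
  b   0    1    2    2    2
  c   0    1    2    2    2
  b   0    1    2    2    3
  a   0    1    2    2    3
  b   0    1    2    2    3
LCS length = dp[6][4] = 3

3


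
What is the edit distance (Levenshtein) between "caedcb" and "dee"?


Computing edit distance: "caedcb" -> "dee"
DP table:
           d    e    e
      0    1    2    3
  c   1    1    2    3
  a   2    2    2    3
  e   3    3    2    2
  d   4    3    3    3
  c   5    4    4    4
  b   6    5    5    5
Edit distance = dp[6][3] = 5

5


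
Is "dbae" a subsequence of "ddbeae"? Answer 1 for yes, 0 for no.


Check if "dbae" is a subsequence of "ddbeae"
Greedy scan:
  Position 0 ('d'): matches sub[0] = 'd'
  Position 1 ('d'): no match needed
  Position 2 ('b'): matches sub[1] = 'b'
  Position 3 ('e'): no match needed
  Position 4 ('a'): matches sub[2] = 'a'
  Position 5 ('e'): matches sub[3] = 'e'
All 4 characters matched => is a subsequence

1


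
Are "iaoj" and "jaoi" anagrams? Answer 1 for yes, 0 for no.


Strings: "iaoj", "jaoi"
Sorted first:  aijo
Sorted second: aijo
Sorted forms match => anagrams

1


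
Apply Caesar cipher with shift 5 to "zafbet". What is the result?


Caesar cipher: shift "zafbet" by 5
  'z' (pos 25) + 5 = pos 4 = 'e'
  'a' (pos 0) + 5 = pos 5 = 'f'
  'f' (pos 5) + 5 = pos 10 = 'k'
  'b' (pos 1) + 5 = pos 6 = 'g'
  'e' (pos 4) + 5 = pos 9 = 'j'
  't' (pos 19) + 5 = pos 24 = 'y'
Result: efkgjy

efkgjy


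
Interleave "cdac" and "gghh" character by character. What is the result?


Interleaving "cdac" and "gghh":
  Position 0: 'c' from first, 'g' from second => "cg"
  Position 1: 'd' from first, 'g' from second => "dg"
  Position 2: 'a' from first, 'h' from second => "ah"
  Position 3: 'c' from first, 'h' from second => "ch"
Result: cgdgahch

cgdgahch


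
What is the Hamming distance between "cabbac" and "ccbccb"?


Comparing "cabbac" and "ccbccb" position by position:
  Position 0: 'c' vs 'c' => same
  Position 1: 'a' vs 'c' => differ
  Position 2: 'b' vs 'b' => same
  Position 3: 'b' vs 'c' => differ
  Position 4: 'a' vs 'c' => differ
  Position 5: 'c' vs 'b' => differ
Total differences (Hamming distance): 4

4


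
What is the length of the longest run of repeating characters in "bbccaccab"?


Input: "bbccaccab"
Scanning for longest run:
  Position 1 ('b'): continues run of 'b', length=2
  Position 2 ('c'): new char, reset run to 1
  Position 3 ('c'): continues run of 'c', length=2
  Position 4 ('a'): new char, reset run to 1
  Position 5 ('c'): new char, reset run to 1
  Position 6 ('c'): continues run of 'c', length=2
  Position 7 ('a'): new char, reset run to 1
  Position 8 ('b'): new char, reset run to 1
Longest run: 'b' with length 2

2


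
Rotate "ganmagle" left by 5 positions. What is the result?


Input: "ganmagle", rotate left by 5
First 5 characters: "ganma"
Remaining characters: "gle"
Concatenate remaining + first: "gle" + "ganma" = "gleganma"

gleganma


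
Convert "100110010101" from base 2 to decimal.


Input: "100110010101" in base 2
Positional expansion:
  Digit '1' (value 1) x 2^11 = 2048
  Digit '0' (value 0) x 2^10 = 0
  Digit '0' (value 0) x 2^9 = 0
  Digit '1' (value 1) x 2^8 = 256
  Digit '1' (value 1) x 2^7 = 128
  Digit '0' (value 0) x 2^6 = 0
  Digit '0' (value 0) x 2^5 = 0
  Digit '1' (value 1) x 2^4 = 16
  Digit '0' (value 0) x 2^3 = 0
  Digit '1' (value 1) x 2^2 = 4
  Digit '0' (value 0) x 2^1 = 0
  Digit '1' (value 1) x 2^0 = 1
Sum = 2453

2453


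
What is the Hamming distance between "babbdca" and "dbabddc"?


Comparing "babbdca" and "dbabddc" position by position:
  Position 0: 'b' vs 'd' => differ
  Position 1: 'a' vs 'b' => differ
  Position 2: 'b' vs 'a' => differ
  Position 3: 'b' vs 'b' => same
  Position 4: 'd' vs 'd' => same
  Position 5: 'c' vs 'd' => differ
  Position 6: 'a' vs 'c' => differ
Total differences (Hamming distance): 5

5


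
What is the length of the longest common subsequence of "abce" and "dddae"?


LCS of "abce" and "dddae"
DP table:
           d    d    d    a    e
      0    0    0    0    0    0
  a   0    0    0    0    1    1
  b   0    0    0    0    1    1
  c   0    0    0    0    1    1
  e   0    0    0    0    1    2
LCS length = dp[4][5] = 2

2


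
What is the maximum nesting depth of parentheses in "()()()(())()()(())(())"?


Input: "()()()(())()()(())(())"
Tracking depth:
  Position 0 '(': depth becomes 1
  Position 1 ')': depth becomes 0
  Position 2 '(': depth becomes 1
  Position 3 ')': depth becomes 0
  Position 4 '(': depth becomes 1
  Position 5 ')': depth becomes 0
  Position 6 '(': depth becomes 1
  Position 7 '(': depth becomes 2
  Position 8 ')': depth becomes 1
  Position 9 ')': depth becomes 0
  Position 10 '(': depth becomes 1
  Position 11 ')': depth becomes 0
  Position 12 '(': depth becomes 1
  Position 13 ')': depth becomes 0
  Position 14 '(': depth becomes 1
  Position 15 '(': depth becomes 2
  Position 16 ')': depth becomes 1
  Position 17 ')': depth becomes 0
  Position 18 '(': depth becomes 1
  Position 19 '(': depth becomes 2
  Position 20 ')': depth becomes 1
  Position 21 ')': depth becomes 0
Maximum depth reached: 2

2


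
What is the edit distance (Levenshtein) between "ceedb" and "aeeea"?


Computing edit distance: "ceedb" -> "aeeea"
DP table:
           a    e    e    e    a
      0    1    2    3    4    5
  c   1    1    2    3    4    5
  e   2    2    1    2    3    4
  e   3    3    2    1    2    3
  d   4    4    3    2    2    3
  b   5    5    4    3    3    3
Edit distance = dp[5][5] = 3

3


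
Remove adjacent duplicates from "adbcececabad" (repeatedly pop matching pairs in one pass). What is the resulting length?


Input: adbcececabad
Stack-based adjacent duplicate removal:
  Read 'a': push. Stack: a
  Read 'd': push. Stack: ad
  Read 'b': push. Stack: adb
  Read 'c': push. Stack: adbc
  Read 'e': push. Stack: adbce
  Read 'c': push. Stack: adbcec
  Read 'e': push. Stack: adbcece
  Read 'c': push. Stack: adbcecec
  Read 'a': push. Stack: adbcececa
  Read 'b': push. Stack: adbcececab
  Read 'a': push. Stack: adbcececaba
  Read 'd': push. Stack: adbcececabad
Final stack: "adbcececabad" (length 12)

12


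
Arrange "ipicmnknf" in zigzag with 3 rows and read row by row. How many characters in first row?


Zigzag "ipicmnknf" into 3 rows:
Placing characters:
  'i' => row 0
  'p' => row 1
  'i' => row 2
  'c' => row 1
  'm' => row 0
  'n' => row 1
  'k' => row 2
  'n' => row 1
  'f' => row 0
Rows:
  Row 0: "imf"
  Row 1: "pcnn"
  Row 2: "ik"
First row length: 3

3


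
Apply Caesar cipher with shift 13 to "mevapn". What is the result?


Caesar cipher: shift "mevapn" by 13
  'm' (pos 12) + 13 = pos 25 = 'z'
  'e' (pos 4) + 13 = pos 17 = 'r'
  'v' (pos 21) + 13 = pos 8 = 'i'
  'a' (pos 0) + 13 = pos 13 = 'n'
  'p' (pos 15) + 13 = pos 2 = 'c'
  'n' (pos 13) + 13 = pos 0 = 'a'
Result: zrinca

zrinca


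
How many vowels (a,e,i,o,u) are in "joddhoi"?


Input: joddhoi
Checking each character:
  'j' at position 0: consonant
  'o' at position 1: vowel (running total: 1)
  'd' at position 2: consonant
  'd' at position 3: consonant
  'h' at position 4: consonant
  'o' at position 5: vowel (running total: 2)
  'i' at position 6: vowel (running total: 3)
Total vowels: 3

3


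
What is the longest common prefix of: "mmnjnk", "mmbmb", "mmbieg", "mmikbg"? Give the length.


Words: mmnjnk, mmbmb, mmbieg, mmikbg
  Position 0: all 'm' => match
  Position 1: all 'm' => match
  Position 2: ('n', 'b', 'b', 'i') => mismatch, stop
LCP = "mm" (length 2)

2


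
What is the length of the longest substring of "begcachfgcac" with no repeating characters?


Input: "begcachfgcac"
Sliding window (track last position of each char):
  Position 0 ('b'): window [0,0] length 1 -- new best
  Position 1 ('e'): window [0,1] length 2 -- new best
  Position 2 ('g'): window [0,2] length 3 -- new best
  Position 3 ('c'): window [0,3] length 4 -- new best
  Position 4 ('a'): window [0,4] length 5 -- new best
  Position 5 ('c'): repeat (last at 3), move window start to 4
  Position 5 ('c'): window [4,5] length 2
  Position 6 ('h'): window [4,6] length 3
  Position 7 ('f'): window [4,7] length 4
  Position 8 ('g'): window [4,8] length 5
  Position 9 ('c'): repeat (last at 5), move window start to 6
  Position 9 ('c'): window [6,9] length 4
  Position 10 ('a'): window [6,10] length 5
  Position 11 ('c'): repeat (last at 9), move window start to 10
  Position 11 ('c'): window [10,11] length 2
Longest substring with no repeats: "begca" with length 5

5


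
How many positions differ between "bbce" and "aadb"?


Comparing "bbce" and "aadb" position by position:
  Position 0: 'b' vs 'a' => DIFFER
  Position 1: 'b' vs 'a' => DIFFER
  Position 2: 'c' vs 'd' => DIFFER
  Position 3: 'e' vs 'b' => DIFFER
Positions that differ: 4

4


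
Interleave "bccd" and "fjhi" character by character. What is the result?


Interleaving "bccd" and "fjhi":
  Position 0: 'b' from first, 'f' from second => "bf"
  Position 1: 'c' from first, 'j' from second => "cj"
  Position 2: 'c' from first, 'h' from second => "ch"
  Position 3: 'd' from first, 'i' from second => "di"
Result: bfcjchdi

bfcjchdi


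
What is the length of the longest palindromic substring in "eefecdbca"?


Input: "eefecdbca"
Checking substrings for palindromes:
  [1:4] "efe" (len 3) => palindrome
  [0:2] "ee" (len 2) => palindrome
Longest palindromic substring: "efe" with length 3

3


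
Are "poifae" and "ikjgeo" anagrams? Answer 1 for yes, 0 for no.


Strings: "poifae", "ikjgeo"
Sorted first:  aefiop
Sorted second: egijko
Differ at position 0: 'a' vs 'e' => not anagrams

0


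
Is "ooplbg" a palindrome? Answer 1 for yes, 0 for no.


Input: ooplbg
Reversed: gblpoo
  Compare pos 0 ('o') with pos 5 ('g'): MISMATCH
  Compare pos 1 ('o') with pos 4 ('b'): MISMATCH
  Compare pos 2 ('p') with pos 3 ('l'): MISMATCH
Result: not a palindrome

0


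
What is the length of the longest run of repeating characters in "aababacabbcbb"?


Input: "aababacabbcbb"
Scanning for longest run:
  Position 1 ('a'): continues run of 'a', length=2
  Position 2 ('b'): new char, reset run to 1
  Position 3 ('a'): new char, reset run to 1
  Position 4 ('b'): new char, reset run to 1
  Position 5 ('a'): new char, reset run to 1
  Position 6 ('c'): new char, reset run to 1
  Position 7 ('a'): new char, reset run to 1
  Position 8 ('b'): new char, reset run to 1
  Position 9 ('b'): continues run of 'b', length=2
  Position 10 ('c'): new char, reset run to 1
  Position 11 ('b'): new char, reset run to 1
  Position 12 ('b'): continues run of 'b', length=2
Longest run: 'a' with length 2

2


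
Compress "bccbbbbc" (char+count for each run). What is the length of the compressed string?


Input: bccbbbbc
Runs:
  'b' x 1 => "b1"
  'c' x 2 => "c2"
  'b' x 4 => "b4"
  'c' x 1 => "c1"
Compressed: "b1c2b4c1"
Compressed length: 8

8


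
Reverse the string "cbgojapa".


Input: cbgojapa
Reading characters right to left:
  Position 7: 'a'
  Position 6: 'p'
  Position 5: 'a'
  Position 4: 'j'
  Position 3: 'o'
  Position 2: 'g'
  Position 1: 'b'
  Position 0: 'c'
Reversed: apajogbc

apajogbc


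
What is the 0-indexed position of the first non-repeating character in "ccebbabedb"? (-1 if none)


Input: ccebbabedb
Character frequencies:
  'a': 1
  'b': 4
  'c': 2
  'd': 1
  'e': 2
Scanning left to right for freq == 1:
  Position 0 ('c'): freq=2, skip
  Position 1 ('c'): freq=2, skip
  Position 2 ('e'): freq=2, skip
  Position 3 ('b'): freq=4, skip
  Position 4 ('b'): freq=4, skip
  Position 5 ('a'): unique! => answer = 5

5


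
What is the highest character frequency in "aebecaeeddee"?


Input: aebecaeeddee
Character counts:
  'a': 2
  'b': 1
  'c': 1
  'd': 2
  'e': 6
Maximum frequency: 6

6


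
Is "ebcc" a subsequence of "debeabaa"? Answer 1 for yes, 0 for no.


Check if "ebcc" is a subsequence of "debeabaa"
Greedy scan:
  Position 0 ('d'): no match needed
  Position 1 ('e'): matches sub[0] = 'e'
  Position 2 ('b'): matches sub[1] = 'b'
  Position 3 ('e'): no match needed
  Position 4 ('a'): no match needed
  Position 5 ('b'): no match needed
  Position 6 ('a'): no match needed
  Position 7 ('a'): no match needed
Only matched 2/4 characters => not a subsequence

0


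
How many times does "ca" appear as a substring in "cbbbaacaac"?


Searching for "ca" in "cbbbaacaac"
Scanning each position:
  Position 0: "cb" => no
  Position 1: "bb" => no
  Position 2: "bb" => no
  Position 3: "ba" => no
  Position 4: "aa" => no
  Position 5: "ac" => no
  Position 6: "ca" => MATCH
  Position 7: "aa" => no
  Position 8: "ac" => no
Total occurrences: 1

1


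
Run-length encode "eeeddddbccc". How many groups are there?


Input: eeeddddbccc
Scanning for consecutive runs:
  Group 1: 'e' x 3 (positions 0-2)
  Group 2: 'd' x 4 (positions 3-6)
  Group 3: 'b' x 1 (positions 7-7)
  Group 4: 'c' x 3 (positions 8-10)
Total groups: 4

4


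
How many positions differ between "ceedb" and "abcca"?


Comparing "ceedb" and "abcca" position by position:
  Position 0: 'c' vs 'a' => DIFFER
  Position 1: 'e' vs 'b' => DIFFER
  Position 2: 'e' vs 'c' => DIFFER
  Position 3: 'd' vs 'c' => DIFFER
  Position 4: 'b' vs 'a' => DIFFER
Positions that differ: 5

5


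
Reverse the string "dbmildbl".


Input: dbmildbl
Reading characters right to left:
  Position 7: 'l'
  Position 6: 'b'
  Position 5: 'd'
  Position 4: 'l'
  Position 3: 'i'
  Position 2: 'm'
  Position 1: 'b'
  Position 0: 'd'
Reversed: lbdlimbd

lbdlimbd


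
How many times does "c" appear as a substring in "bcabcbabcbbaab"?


Searching for "c" in "bcabcbabcbbaab"
Scanning each position:
  Position 0: "b" => no
  Position 1: "c" => MATCH
  Position 2: "a" => no
  Position 3: "b" => no
  Position 4: "c" => MATCH
  Position 5: "b" => no
  Position 6: "a" => no
  Position 7: "b" => no
  Position 8: "c" => MATCH
  Position 9: "b" => no
  Position 10: "b" => no
  Position 11: "a" => no
  Position 12: "a" => no
  Position 13: "b" => no
Total occurrences: 3

3


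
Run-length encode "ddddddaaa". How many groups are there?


Input: ddddddaaa
Scanning for consecutive runs:
  Group 1: 'd' x 6 (positions 0-5)
  Group 2: 'a' x 3 (positions 6-8)
Total groups: 2

2


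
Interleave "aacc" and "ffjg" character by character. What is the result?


Interleaving "aacc" and "ffjg":
  Position 0: 'a' from first, 'f' from second => "af"
  Position 1: 'a' from first, 'f' from second => "af"
  Position 2: 'c' from first, 'j' from second => "cj"
  Position 3: 'c' from first, 'g' from second => "cg"
Result: afafcjcg

afafcjcg


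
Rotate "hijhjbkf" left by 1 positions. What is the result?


Input: "hijhjbkf", rotate left by 1
First 1 characters: "h"
Remaining characters: "ijhjbkf"
Concatenate remaining + first: "ijhjbkf" + "h" = "ijhjbkfh"

ijhjbkfh


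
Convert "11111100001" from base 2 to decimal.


Input: "11111100001" in base 2
Positional expansion:
  Digit '1' (value 1) x 2^10 = 1024
  Digit '1' (value 1) x 2^9 = 512
  Digit '1' (value 1) x 2^8 = 256
  Digit '1' (value 1) x 2^7 = 128
  Digit '1' (value 1) x 2^6 = 64
  Digit '1' (value 1) x 2^5 = 32
  Digit '0' (value 0) x 2^4 = 0
  Digit '0' (value 0) x 2^3 = 0
  Digit '0' (value 0) x 2^2 = 0
  Digit '0' (value 0) x 2^1 = 0
  Digit '1' (value 1) x 2^0 = 1
Sum = 2017

2017


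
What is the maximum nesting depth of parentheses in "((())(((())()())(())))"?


Input: "((())(((())()())(())))"
Tracking depth:
  Position 0 '(': depth becomes 1
  Position 1 '(': depth becomes 2
  Position 2 '(': depth becomes 3
  Position 3 ')': depth becomes 2
  Position 4 ')': depth becomes 1
  Position 5 '(': depth becomes 2
  Position 6 '(': depth becomes 3
  Position 7 '(': depth becomes 4
  Position 8 '(': depth becomes 5
  Position 9 ')': depth becomes 4
  Position 10 ')': depth becomes 3
  Position 11 '(': depth becomes 4
  Position 12 ')': depth becomes 3
  Position 13 '(': depth becomes 4
  Position 14 ')': depth becomes 3
  Position 15 ')': depth becomes 2
  Position 16 '(': depth becomes 3
  Position 17 '(': depth becomes 4
  Position 18 ')': depth becomes 3
  Position 19 ')': depth becomes 2
  Position 20 ')': depth becomes 1
  Position 21 ')': depth becomes 0
Maximum depth reached: 5

5


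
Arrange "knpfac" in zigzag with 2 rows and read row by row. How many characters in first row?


Zigzag "knpfac" into 2 rows:
Placing characters:
  'k' => row 0
  'n' => row 1
  'p' => row 0
  'f' => row 1
  'a' => row 0
  'c' => row 1
Rows:
  Row 0: "kpa"
  Row 1: "nfc"
First row length: 3

3


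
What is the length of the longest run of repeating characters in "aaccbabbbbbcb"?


Input: "aaccbabbbbbcb"
Scanning for longest run:
  Position 1 ('a'): continues run of 'a', length=2
  Position 2 ('c'): new char, reset run to 1
  Position 3 ('c'): continues run of 'c', length=2
  Position 4 ('b'): new char, reset run to 1
  Position 5 ('a'): new char, reset run to 1
  Position 6 ('b'): new char, reset run to 1
  Position 7 ('b'): continues run of 'b', length=2
  Position 8 ('b'): continues run of 'b', length=3
  Position 9 ('b'): continues run of 'b', length=4
  Position 10 ('b'): continues run of 'b', length=5
  Position 11 ('c'): new char, reset run to 1
  Position 12 ('b'): new char, reset run to 1
Longest run: 'b' with length 5

5


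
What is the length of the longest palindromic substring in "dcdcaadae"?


Input: "dcdcaadae"
Checking substrings for palindromes:
  [0:3] "dcd" (len 3) => palindrome
  [1:4] "cdc" (len 3) => palindrome
  [5:8] "ada" (len 3) => palindrome
  [4:6] "aa" (len 2) => palindrome
Longest palindromic substring: "dcd" with length 3

3


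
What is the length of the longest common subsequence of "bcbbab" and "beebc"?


LCS of "bcbbab" and "beebc"
DP table:
           b    e    e    b    c
      0    0    0    0    0    0
  b   0    1    1    1    1    1
  c   0    1    1    1    1    2
  b   0    1    1    1    2    2
  b   0    1    1    1    2    2
  a   0    1    1    1    2    2
  b   0    1    1    1    2    2
LCS length = dp[6][5] = 2

2


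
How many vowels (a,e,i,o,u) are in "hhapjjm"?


Input: hhapjjm
Checking each character:
  'h' at position 0: consonant
  'h' at position 1: consonant
  'a' at position 2: vowel (running total: 1)
  'p' at position 3: consonant
  'j' at position 4: consonant
  'j' at position 5: consonant
  'm' at position 6: consonant
Total vowels: 1

1


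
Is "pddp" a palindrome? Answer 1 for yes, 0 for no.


Input: pddp
Reversed: pddp
  Compare pos 0 ('p') with pos 3 ('p'): match
  Compare pos 1 ('d') with pos 2 ('d'): match
Result: palindrome

1


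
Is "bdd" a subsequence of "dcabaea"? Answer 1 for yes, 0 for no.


Check if "bdd" is a subsequence of "dcabaea"
Greedy scan:
  Position 0 ('d'): no match needed
  Position 1 ('c'): no match needed
  Position 2 ('a'): no match needed
  Position 3 ('b'): matches sub[0] = 'b'
  Position 4 ('a'): no match needed
  Position 5 ('e'): no match needed
  Position 6 ('a'): no match needed
Only matched 1/3 characters => not a subsequence

0


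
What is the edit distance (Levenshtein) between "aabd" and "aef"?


Computing edit distance: "aabd" -> "aef"
DP table:
           a    e    f
      0    1    2    3
  a   1    0    1    2
  a   2    1    1    2
  b   3    2    2    2
  d   4    3    3    3
Edit distance = dp[4][3] = 3

3


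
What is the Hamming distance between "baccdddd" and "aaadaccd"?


Comparing "baccdddd" and "aaadaccd" position by position:
  Position 0: 'b' vs 'a' => differ
  Position 1: 'a' vs 'a' => same
  Position 2: 'c' vs 'a' => differ
  Position 3: 'c' vs 'd' => differ
  Position 4: 'd' vs 'a' => differ
  Position 5: 'd' vs 'c' => differ
  Position 6: 'd' vs 'c' => differ
  Position 7: 'd' vs 'd' => same
Total differences (Hamming distance): 6

6


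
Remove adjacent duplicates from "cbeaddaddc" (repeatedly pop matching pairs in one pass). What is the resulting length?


Input: cbeaddaddc
Stack-based adjacent duplicate removal:
  Read 'c': push. Stack: c
  Read 'b': push. Stack: cb
  Read 'e': push. Stack: cbe
  Read 'a': push. Stack: cbea
  Read 'd': push. Stack: cbead
  Read 'd': matches stack top 'd' => pop. Stack: cbea
  Read 'a': matches stack top 'a' => pop. Stack: cbe
  Read 'd': push. Stack: cbed
  Read 'd': matches stack top 'd' => pop. Stack: cbe
  Read 'c': push. Stack: cbec
Final stack: "cbec" (length 4)

4


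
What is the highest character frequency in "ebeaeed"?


Input: ebeaeed
Character counts:
  'a': 1
  'b': 1
  'd': 1
  'e': 4
Maximum frequency: 4

4


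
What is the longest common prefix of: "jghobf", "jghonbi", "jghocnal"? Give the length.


Words: jghobf, jghonbi, jghocnal
  Position 0: all 'j' => match
  Position 1: all 'g' => match
  Position 2: all 'h' => match
  Position 3: all 'o' => match
  Position 4: ('b', 'n', 'c') => mismatch, stop
LCP = "jgho" (length 4)

4


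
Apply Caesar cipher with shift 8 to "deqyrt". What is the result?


Caesar cipher: shift "deqyrt" by 8
  'd' (pos 3) + 8 = pos 11 = 'l'
  'e' (pos 4) + 8 = pos 12 = 'm'
  'q' (pos 16) + 8 = pos 24 = 'y'
  'y' (pos 24) + 8 = pos 6 = 'g'
  'r' (pos 17) + 8 = pos 25 = 'z'
  't' (pos 19) + 8 = pos 1 = 'b'
Result: lmygzb

lmygzb


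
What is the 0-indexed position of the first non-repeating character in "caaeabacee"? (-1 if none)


Input: caaeabacee
Character frequencies:
  'a': 4
  'b': 1
  'c': 2
  'e': 3
Scanning left to right for freq == 1:
  Position 0 ('c'): freq=2, skip
  Position 1 ('a'): freq=4, skip
  Position 2 ('a'): freq=4, skip
  Position 3 ('e'): freq=3, skip
  Position 4 ('a'): freq=4, skip
  Position 5 ('b'): unique! => answer = 5

5


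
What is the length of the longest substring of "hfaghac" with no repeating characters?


Input: "hfaghac"
Sliding window (track last position of each char):
  Position 0 ('h'): window [0,0] length 1 -- new best
  Position 1 ('f'): window [0,1] length 2 -- new best
  Position 2 ('a'): window [0,2] length 3 -- new best
  Position 3 ('g'): window [0,3] length 4 -- new best
  Position 4 ('h'): repeat (last at 0), move window start to 1
  Position 4 ('h'): window [1,4] length 4
  Position 5 ('a'): repeat (last at 2), move window start to 3
  Position 5 ('a'): window [3,5] length 3
  Position 6 ('c'): window [3,6] length 4
Longest substring with no repeats: "hfag" with length 4

4


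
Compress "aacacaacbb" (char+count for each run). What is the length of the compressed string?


Input: aacacaacbb
Runs:
  'a' x 2 => "a2"
  'c' x 1 => "c1"
  'a' x 1 => "a1"
  'c' x 1 => "c1"
  'a' x 2 => "a2"
  'c' x 1 => "c1"
  'b' x 2 => "b2"
Compressed: "a2c1a1c1a2c1b2"
Compressed length: 14

14


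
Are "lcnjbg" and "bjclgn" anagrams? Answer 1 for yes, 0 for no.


Strings: "lcnjbg", "bjclgn"
Sorted first:  bcgjln
Sorted second: bcgjln
Sorted forms match => anagrams

1


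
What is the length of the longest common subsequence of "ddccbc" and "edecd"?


LCS of "ddccbc" and "edecd"
DP table:
           e    d    e    c    d
      0    0    0    0    0    0
  d   0    0    1    1    1    1
  d   0    0    1    1    1    2
  c   0    0    1    1    2    2
  c   0    0    1    1    2    2
  b   0    0    1    1    2    2
  c   0    0    1    1    2    2
LCS length = dp[6][5] = 2

2


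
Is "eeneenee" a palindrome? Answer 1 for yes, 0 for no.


Input: eeneenee
Reversed: eeneenee
  Compare pos 0 ('e') with pos 7 ('e'): match
  Compare pos 1 ('e') with pos 6 ('e'): match
  Compare pos 2 ('n') with pos 5 ('n'): match
  Compare pos 3 ('e') with pos 4 ('e'): match
Result: palindrome

1


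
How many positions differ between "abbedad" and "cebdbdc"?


Comparing "abbedad" and "cebdbdc" position by position:
  Position 0: 'a' vs 'c' => DIFFER
  Position 1: 'b' vs 'e' => DIFFER
  Position 2: 'b' vs 'b' => same
  Position 3: 'e' vs 'd' => DIFFER
  Position 4: 'd' vs 'b' => DIFFER
  Position 5: 'a' vs 'd' => DIFFER
  Position 6: 'd' vs 'c' => DIFFER
Positions that differ: 6

6


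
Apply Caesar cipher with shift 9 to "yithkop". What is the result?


Caesar cipher: shift "yithkop" by 9
  'y' (pos 24) + 9 = pos 7 = 'h'
  'i' (pos 8) + 9 = pos 17 = 'r'
  't' (pos 19) + 9 = pos 2 = 'c'
  'h' (pos 7) + 9 = pos 16 = 'q'
  'k' (pos 10) + 9 = pos 19 = 't'
  'o' (pos 14) + 9 = pos 23 = 'x'
  'p' (pos 15) + 9 = pos 24 = 'y'
Result: hrcqtxy

hrcqtxy


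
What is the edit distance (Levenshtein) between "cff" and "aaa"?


Computing edit distance: "cff" -> "aaa"
DP table:
           a    a    a
      0    1    2    3
  c   1    1    2    3
  f   2    2    2    3
  f   3    3    3    3
Edit distance = dp[3][3] = 3

3


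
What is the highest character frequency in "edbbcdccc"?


Input: edbbcdccc
Character counts:
  'b': 2
  'c': 4
  'd': 2
  'e': 1
Maximum frequency: 4

4


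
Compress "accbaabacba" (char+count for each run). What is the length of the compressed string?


Input: accbaabacba
Runs:
  'a' x 1 => "a1"
  'c' x 2 => "c2"
  'b' x 1 => "b1"
  'a' x 2 => "a2"
  'b' x 1 => "b1"
  'a' x 1 => "a1"
  'c' x 1 => "c1"
  'b' x 1 => "b1"
  'a' x 1 => "a1"
Compressed: "a1c2b1a2b1a1c1b1a1"
Compressed length: 18

18


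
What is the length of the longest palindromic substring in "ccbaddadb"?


Input: "ccbaddadb"
Checking substrings for palindromes:
  [3:7] "adda" (len 4) => palindrome
  [5:8] "dad" (len 3) => palindrome
  [0:2] "cc" (len 2) => palindrome
  [4:6] "dd" (len 2) => palindrome
Longest palindromic substring: "adda" with length 4

4


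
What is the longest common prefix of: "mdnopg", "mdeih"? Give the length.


Words: mdnopg, mdeih
  Position 0: all 'm' => match
  Position 1: all 'd' => match
  Position 2: ('n', 'e') => mismatch, stop
LCP = "md" (length 2)

2


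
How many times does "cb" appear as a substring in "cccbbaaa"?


Searching for "cb" in "cccbbaaa"
Scanning each position:
  Position 0: "cc" => no
  Position 1: "cc" => no
  Position 2: "cb" => MATCH
  Position 3: "bb" => no
  Position 4: "ba" => no
  Position 5: "aa" => no
  Position 6: "aa" => no
Total occurrences: 1

1


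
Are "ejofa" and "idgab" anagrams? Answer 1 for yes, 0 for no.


Strings: "ejofa", "idgab"
Sorted first:  aefjo
Sorted second: abdgi
Differ at position 1: 'e' vs 'b' => not anagrams

0


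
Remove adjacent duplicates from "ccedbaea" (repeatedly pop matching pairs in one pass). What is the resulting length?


Input: ccedbaea
Stack-based adjacent duplicate removal:
  Read 'c': push. Stack: c
  Read 'c': matches stack top 'c' => pop. Stack: (empty)
  Read 'e': push. Stack: e
  Read 'd': push. Stack: ed
  Read 'b': push. Stack: edb
  Read 'a': push. Stack: edba
  Read 'e': push. Stack: edbae
  Read 'a': push. Stack: edbaea
Final stack: "edbaea" (length 6)

6
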